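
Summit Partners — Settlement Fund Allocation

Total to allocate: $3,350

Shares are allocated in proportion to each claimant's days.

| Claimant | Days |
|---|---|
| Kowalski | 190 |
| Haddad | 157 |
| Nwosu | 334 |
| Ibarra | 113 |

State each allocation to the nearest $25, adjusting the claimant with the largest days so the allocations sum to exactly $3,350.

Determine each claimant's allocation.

Days total: 794.
Pro-rata amounts: Kowalski 190/794 × $3,350 = 801.64; Haddad 157/794 × $3,350 = 662.41; Nwosu 334/794 × $3,350 = 1,409.19; Ibarra 113/794 × $3,350 = 476.76.
At nearest $25: Kowalski $800; Haddad $650; Nwosu $1,400; Ibarra $475. Sum = $3,325.
Difference $3,350 − $3,325 = +$25 applied to largest days (Nwosu): Nwosu becomes $1,425.

Kowalski: $800; Haddad: $650; Nwosu: $1,425; Ibarra: $475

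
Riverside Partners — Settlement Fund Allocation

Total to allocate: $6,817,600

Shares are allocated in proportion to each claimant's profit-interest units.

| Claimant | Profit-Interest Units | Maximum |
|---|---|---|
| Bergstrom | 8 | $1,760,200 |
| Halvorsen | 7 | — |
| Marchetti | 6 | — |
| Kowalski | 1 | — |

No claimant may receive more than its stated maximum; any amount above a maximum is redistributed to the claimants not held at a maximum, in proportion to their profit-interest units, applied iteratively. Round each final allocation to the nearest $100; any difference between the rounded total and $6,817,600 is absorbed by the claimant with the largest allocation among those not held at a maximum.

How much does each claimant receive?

Sum of profit-interest units: 22.
Unconstrained shares: Bergstrom 2,479,127.27; Halvorsen 2,169,236.36; Marchetti 1,859,345.45; Kowalski 309,890.91.
Capped: Bergstrom ($1,760,200); remaining pool $5,057,400 reallocated over remaining profit-interest units 14.
Redistributed shares: Halvorsen 2,528,700.00 → $2,528,700; Marchetti 2,167,457.14 → $2,167,500; Kowalski 361,242.86 → $361,200.

Bergstrom: $1,760,200 · Halvorsen: $2,528,700 · Marchetti: $2,167,500 · Kowalski: $361,200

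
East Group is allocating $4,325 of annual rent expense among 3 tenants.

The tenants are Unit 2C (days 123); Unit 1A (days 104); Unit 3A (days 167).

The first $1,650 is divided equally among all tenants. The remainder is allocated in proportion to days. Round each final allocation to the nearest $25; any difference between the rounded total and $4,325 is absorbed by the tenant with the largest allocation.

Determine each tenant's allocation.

$1,650 shared equally gives $550 per tenant.
Remainder $2,675 by days (total 394): Unit 2C 835.09 → $825; Unit 1A 706.09 → $700; Unit 3A 1,133.82 → $1,125.
Rounding difference +$25 on remainder applied to Unit 3A.
Totals: Unit 2C $550 + $825 = $1,375; Unit 1A $550 + $700 = $1,250; Unit 3A $550 + $1,150 = $1,700.

Unit 2C: $1,375 | Unit 1A: $1,250 | Unit 3A: $1,700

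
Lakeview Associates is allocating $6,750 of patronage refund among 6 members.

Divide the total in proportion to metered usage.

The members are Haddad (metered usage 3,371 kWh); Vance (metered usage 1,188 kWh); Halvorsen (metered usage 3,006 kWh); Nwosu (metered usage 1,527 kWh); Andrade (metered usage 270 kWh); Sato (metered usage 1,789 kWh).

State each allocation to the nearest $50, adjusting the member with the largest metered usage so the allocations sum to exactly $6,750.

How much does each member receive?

Haddad: $2,100; Vance: $700; Halvorsen: $1,800; Nwosu: $900; Andrade: $150; Sato: $1,100

Combined metered usage = 11,151.
Proportional shares: Haddad 3,371/11,151 × $6,750 = 2,040.56; Vance 1,188/11,151 × $6,750 = 719.13; Halvorsen 3,006/11,151 × $6,750 = 1,819.61; Nwosu 1,527/11,151 × $6,750 = 924.33; Andrade 270/11,151 × $6,750 = 163.44; Sato 1,789/11,151 × $6,750 = 1,082.93.
After rounding ($50): Haddad $2,050; Vance $700; Halvorsen $1,800; Nwosu $900; Andrade $150; Sato $1,100. Sum = $6,700.
Difference $6,750 − $6,700 = +$50 applied to largest metered usage (Haddad): Haddad becomes $2,100.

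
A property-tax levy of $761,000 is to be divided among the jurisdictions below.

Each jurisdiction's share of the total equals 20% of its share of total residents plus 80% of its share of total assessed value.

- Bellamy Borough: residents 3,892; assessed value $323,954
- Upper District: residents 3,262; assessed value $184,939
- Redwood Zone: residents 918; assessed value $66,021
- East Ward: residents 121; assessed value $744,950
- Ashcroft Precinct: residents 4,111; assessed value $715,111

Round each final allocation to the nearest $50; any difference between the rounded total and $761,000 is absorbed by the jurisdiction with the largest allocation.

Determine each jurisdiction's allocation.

Residents total 12,304; assessed value total 2,034,975.
Combined weights (20% residents + 80% assessed value): Bellamy Borough 0.1906; Upper District 0.1257; Redwood Zone 0.0409; East Ward 0.2948; Ashcroft Precinct 0.3480.
Pro-rata amounts: Bellamy Borough 145,060.65; Upper District 95,678.70; Redwood Zone 31,107.01; East Ward 224,362.19; Ashcroft Precinct 264,791.45.
At nearest $50: Bellamy Borough $145,050; Upper District $95,700; Redwood Zone $31,100; East Ward $224,350; Ashcroft Precinct $264,800. Sum = $761,000.
Rounded total matches; no reconciliation needed.

Bellamy Borough: $145,050 | Upper District: $95,700 | Redwood Zone: $31,100 | East Ward: $224,350 | Ashcroft Precinct: $264,800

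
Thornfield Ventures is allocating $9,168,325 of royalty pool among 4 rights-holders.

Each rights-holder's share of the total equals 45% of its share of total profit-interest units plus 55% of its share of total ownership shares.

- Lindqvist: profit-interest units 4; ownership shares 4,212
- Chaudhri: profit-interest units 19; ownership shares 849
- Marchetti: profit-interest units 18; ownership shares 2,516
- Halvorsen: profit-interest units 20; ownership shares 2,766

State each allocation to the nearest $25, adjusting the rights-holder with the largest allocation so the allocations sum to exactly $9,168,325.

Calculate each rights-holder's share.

Totals — profit-interest units 61, ownership shares 10,343.
Blended shares (45% profit-interest units + 55% ownership shares): Lindqvist 0.2535; Chaudhri 0.1853; Marchetti 0.2666; Halvorsen 0.2946.
Pro-rata amounts: Lindqvist 2,324,039.89; Chaudhri 1,698,986.07; Marchetti 2,444,072.41; Halvorsen 2,701,226.63.
After rounding ($25): Lindqvist $2,324,050; Chaudhri $1,698,975; Marchetti $2,444,075; Halvorsen $2,701,225. Sum = $9,168,325.
Rounded total matches; no reconciliation needed.

Lindqvist: $2,324,050 · Chaudhri: $1,698,975 · Marchetti: $2,444,075 · Halvorsen: $2,701,225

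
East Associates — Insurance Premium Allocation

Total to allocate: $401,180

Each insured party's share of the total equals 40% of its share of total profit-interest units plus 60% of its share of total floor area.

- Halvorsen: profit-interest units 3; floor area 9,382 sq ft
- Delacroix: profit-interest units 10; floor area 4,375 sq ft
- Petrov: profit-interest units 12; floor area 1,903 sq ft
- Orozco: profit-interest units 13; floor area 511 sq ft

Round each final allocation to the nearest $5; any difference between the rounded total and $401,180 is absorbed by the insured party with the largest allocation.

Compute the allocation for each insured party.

Halvorsen: $152,325; Delacroix: $107,350; Petrov: $79,000; Orozco: $62,505

Totals — profit-interest units 38, floor area 16,171.
Combined weights (40% profit-interest units + 60% floor area): Halvorsen 0.3797; Delacroix 0.2676; Petrov 0.1969; Orozco 0.1558.
Pro-rata amounts: Halvorsen 152,321.46; Delacroix 107,352.07; Petrov 79,001.84; Orozco 62,504.64.
After rounding ($5): Halvorsen $152,320; Delacroix $107,350; Petrov $79,000; Orozco $62,505. Sum = $401,175.
Difference $401,180 − $401,175 = +$5 applied to largest allocation (Halvorsen): Halvorsen becomes $152,325.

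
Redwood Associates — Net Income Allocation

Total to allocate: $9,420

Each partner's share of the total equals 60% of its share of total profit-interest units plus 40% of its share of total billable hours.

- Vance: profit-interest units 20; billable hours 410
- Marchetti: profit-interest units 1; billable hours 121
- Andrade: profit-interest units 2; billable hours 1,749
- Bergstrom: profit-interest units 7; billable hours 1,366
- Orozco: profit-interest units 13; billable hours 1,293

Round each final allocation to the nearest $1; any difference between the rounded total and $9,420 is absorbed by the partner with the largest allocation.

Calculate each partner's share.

Totals — profit-interest units 43, billable hours 4,939.
Combined weights (60% profit-interest units + 40% billable hours): Vance 0.3123; Marchetti 0.0238; Andrade 0.1696; Bergstrom 0.2083; Orozco 0.2861.
Proportional shares: Vance 2,941.63; Marchetti 223.75; Andrade 1,597.21; Bergstrom 1,962.22; Orozco 2,695.18.
At nearest $1: Vance $2,942; Marchetti $224; Andrade $1,597; Bergstrom $1,962; Orozco $2,695. Sum = $9,420.
Sum already equals the total — no adjustment.

Vance: $2,942; Marchetti: $224; Andrade: $1,597; Bergstrom: $1,962; Orozco: $2,695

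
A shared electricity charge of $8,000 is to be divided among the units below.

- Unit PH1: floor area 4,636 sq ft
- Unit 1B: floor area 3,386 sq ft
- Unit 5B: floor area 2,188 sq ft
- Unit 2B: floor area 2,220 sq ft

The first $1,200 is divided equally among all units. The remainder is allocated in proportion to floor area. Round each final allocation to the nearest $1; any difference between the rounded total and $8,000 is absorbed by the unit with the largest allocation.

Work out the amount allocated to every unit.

$1,200 shared equally gives $300 per unit.
Remainder $6,800 by floor area (total 12,430): Unit PH1 2,536.19 → $2,536; Unit 1B 1,852.36 → $1,852; Unit 5B 1,196.98 → $1,197; Unit 2B 1,214.48 → $1,214.
Rounding difference +$1 on remainder applied to Unit PH1.
Totals: Unit PH1 $300 + $2,537 = $2,837; Unit 1B $300 + $1,852 = $2,152; Unit 5B $300 + $1,197 = $1,497; Unit 2B $300 + $1,214 = $1,514.

Unit PH1: $2,837 · Unit 1B: $2,152 · Unit 5B: $1,497 · Unit 2B: $1,514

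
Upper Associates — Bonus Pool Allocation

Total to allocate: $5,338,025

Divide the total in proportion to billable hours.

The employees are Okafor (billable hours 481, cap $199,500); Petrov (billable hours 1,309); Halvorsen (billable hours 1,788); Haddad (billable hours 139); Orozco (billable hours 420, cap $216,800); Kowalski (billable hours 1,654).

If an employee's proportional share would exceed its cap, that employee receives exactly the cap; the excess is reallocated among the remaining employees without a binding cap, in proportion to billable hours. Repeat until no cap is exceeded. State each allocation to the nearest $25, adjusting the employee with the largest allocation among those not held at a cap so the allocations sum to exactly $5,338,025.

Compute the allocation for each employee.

Sum of billable hours: 5,791.
Pro-rata shares before constraints: Okafor 443,375.93; Petrov 1,206,609.35; Halvorsen 1,648,141.72; Haddad 128,127.35; Orozco 387,147.38; Kowalski 1,524,623.27.
Capped: Okafor ($199,500), Orozco ($216,800); residual $4,921,725 reallocated over remaining billable hours 4,890.
Redistributed shares: Petrov 1,317,492.44 → $1,317,500; Halvorsen 1,799,600.06 → $1,799,600; Haddad 139,901.79 → $139,900; Kowalski 1,664,730.71 → $1,664,725.

Okafor: $199,500 · Petrov: $1,317,500 · Halvorsen: $1,799,600 · Haddad: $139,900 · Orozco: $216,800 · Kowalski: $1,664,725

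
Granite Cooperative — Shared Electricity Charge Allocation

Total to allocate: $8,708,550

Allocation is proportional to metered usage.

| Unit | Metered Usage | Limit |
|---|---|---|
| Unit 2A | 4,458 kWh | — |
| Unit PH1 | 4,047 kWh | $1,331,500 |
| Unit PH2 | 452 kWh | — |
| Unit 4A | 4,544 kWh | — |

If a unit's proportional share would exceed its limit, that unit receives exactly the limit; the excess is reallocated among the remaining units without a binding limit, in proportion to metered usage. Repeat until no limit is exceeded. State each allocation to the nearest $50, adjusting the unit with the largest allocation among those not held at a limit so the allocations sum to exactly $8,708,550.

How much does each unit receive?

Sum of metered usage: 13,501.
Pro-rata shares before constraints: Unit 2A 2,875,543.73; Unit PH1 2,610,436.40; Unit PH2 291,553.56; Unit 4A 2,931,016.31.
Capped: Unit PH1 ($1,331,500); residual $7,377,050 reallocated over remaining metered usage 9,454.
Redistributed shares: Unit 2A 3,478,621.63 → $3,478,600; Unit PH2 352,700.08 → $352,700; Unit 4A 3,545,728.28 → $3,545,750.

Unit 2A: $3,478,600; Unit PH1: $1,331,500; Unit PH2: $352,700; Unit 4A: $3,545,750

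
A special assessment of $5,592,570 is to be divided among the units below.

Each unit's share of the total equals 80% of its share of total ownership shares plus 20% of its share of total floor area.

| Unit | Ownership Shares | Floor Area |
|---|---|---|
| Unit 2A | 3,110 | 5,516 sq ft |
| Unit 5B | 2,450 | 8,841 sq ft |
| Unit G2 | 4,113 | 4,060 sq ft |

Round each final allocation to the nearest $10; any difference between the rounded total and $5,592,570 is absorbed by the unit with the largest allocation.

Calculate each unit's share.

Unit 2A: $1,773,470 | Unit 5B: $1,670,140 | Unit G2: $2,148,960

Ownership shares total 9,673; floor area total 18,417.
Blended shares (80% ownership shares + 20% floor area): Unit 2A 0.3171; Unit 5B 0.2986; Unit G2 0.3843.
Raw shares: Unit 2A 1,773,470.90; Unit 5B 1,670,137.07; Unit G2 2,148,962.03.
Rounded to nearest $10: Unit 2A $1,773,470; Unit 5B $1,670,140; Unit G2 $2,148,960. Sum = $5,592,570.
No rounding difference to absorb.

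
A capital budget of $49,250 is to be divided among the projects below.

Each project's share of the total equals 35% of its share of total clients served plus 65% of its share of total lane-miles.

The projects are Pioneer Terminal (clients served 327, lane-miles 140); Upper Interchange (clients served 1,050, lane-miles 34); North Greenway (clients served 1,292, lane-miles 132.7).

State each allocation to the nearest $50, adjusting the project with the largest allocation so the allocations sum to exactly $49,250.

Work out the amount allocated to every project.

Clients served total 2,669; lane-miles total 306.7.
Composite weights (35% clients served + 65% lane-miles): Pioneer Terminal 0.3396; Upper Interchange 0.2097; North Greenway 0.4507.
Unrounded shares: Pioneer Terminal 16,724.71; Upper Interchange 10,330.16; North Greenway 22,195.13.
Rounded to nearest $50: Pioneer Terminal $16,700; Upper Interchange $10,350; North Greenway $22,200. Sum = $49,250.
No rounding difference to absorb.

Pioneer Terminal: $16,700 · Upper Interchange: $10,350 · North Greenway: $22,200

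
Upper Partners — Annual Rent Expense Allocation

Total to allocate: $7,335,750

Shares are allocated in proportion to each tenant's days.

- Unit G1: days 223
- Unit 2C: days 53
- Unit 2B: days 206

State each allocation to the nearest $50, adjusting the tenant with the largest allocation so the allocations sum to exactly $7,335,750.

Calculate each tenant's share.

Days total: 482.
Pro-rata amounts: Unit G1 223/482 × $7,335,750 = 3,393,925.83; Unit 2C 53/482 × $7,335,750 = 806,628.11; Unit 2B 206/482 × $7,335,750 = 3,135,196.06.
At nearest $50: Unit G1 $3,393,950; Unit 2C $806,650; Unit 2B $3,135,200. Sum = $7,335,800.
Difference $7,335,750 − $7,335,800 = −$50 applied to largest allocation (Unit G1): Unit G1 becomes $3,393,900.

Unit G1: $3,393,900 | Unit 2C: $806,650 | Unit 2B: $3,135,200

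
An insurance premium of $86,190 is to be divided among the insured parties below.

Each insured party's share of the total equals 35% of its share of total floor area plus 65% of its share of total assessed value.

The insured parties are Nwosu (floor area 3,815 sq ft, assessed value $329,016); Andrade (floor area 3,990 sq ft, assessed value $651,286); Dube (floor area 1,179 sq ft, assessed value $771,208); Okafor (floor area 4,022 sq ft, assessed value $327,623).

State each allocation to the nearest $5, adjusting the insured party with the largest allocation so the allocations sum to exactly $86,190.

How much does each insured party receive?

Totals — floor area 13,006, assessed value 2,079,133.
Combined weights (35% floor area + 65% assessed value): Nwosu 0.2055; Andrade 0.3110; Dube 0.2728; Okafor 0.2107.
Raw shares: Nwosu 17,714.16; Andrade 26,803.82; Dube 23,515.27; Okafor 18,156.75.
At nearest $5: Nwosu $17,715; Andrade $26,805; Dube $23,515; Okafor $18,155. Sum = $86,190.
No rounding difference to absorb.

Nwosu: $17,715 · Andrade: $26,805 · Dube: $23,515 · Okafor: $18,155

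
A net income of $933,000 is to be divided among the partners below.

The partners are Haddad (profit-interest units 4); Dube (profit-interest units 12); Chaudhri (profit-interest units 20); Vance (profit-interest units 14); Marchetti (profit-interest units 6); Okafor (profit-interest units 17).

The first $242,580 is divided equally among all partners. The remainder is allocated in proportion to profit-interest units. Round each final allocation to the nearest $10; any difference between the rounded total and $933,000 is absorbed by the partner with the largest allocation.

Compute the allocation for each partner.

First tranche $242,580 split equally: $40,430 each.
Remainder $690,420 by profit-interest units (total 73): Haddad 37,831.23 → $37,830; Dube 113,493.70 → $113,490; Chaudhri 189,156.16 → $189,160; Vance 132,409.32 → $132,410; Marchetti 56,746.85 → $56,750; Okafor 160,782.74 → $160,780.
Totals: Haddad $40,430 + $37,830 = $78,260; Dube $40,430 + $113,490 = $153,920; Chaudhri $40,430 + $189,160 = $229,590; Vance $40,430 + $132,410 = $172,840; Marchetti $40,430 + $56,750 = $97,180; Okafor $40,430 + $160,780 = $201,210.

Haddad: $78,260 · Dube: $153,920 · Chaudhri: $229,590 · Vance: $172,840 · Marchetti: $97,180 · Okafor: $201,210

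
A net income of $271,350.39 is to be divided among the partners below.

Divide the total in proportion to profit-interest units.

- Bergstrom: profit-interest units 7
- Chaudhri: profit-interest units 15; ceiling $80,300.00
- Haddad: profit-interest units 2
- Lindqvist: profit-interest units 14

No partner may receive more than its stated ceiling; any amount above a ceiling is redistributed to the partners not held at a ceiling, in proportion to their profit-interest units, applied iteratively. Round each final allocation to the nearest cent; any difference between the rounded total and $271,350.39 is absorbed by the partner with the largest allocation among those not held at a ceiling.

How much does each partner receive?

Bergstrom: $58,145.77 · Chaudhri: $80,300.00 · Haddad: $16,613.08 · Lindqvist: $116,291.54

Total profit-interest units = 38.
Proportional shares (ignoring caps): Bergstrom 49,985.5982; Chaudhri 107,111.9961; Haddad 14,281.5995; Lindqvist 99,971.1963.
Held at cap: Chaudhri ($80,300.00); balance $191,050.39 reallocated over remaining profit-interest units 23.
Redistributed shares: Bergstrom 58,145.7709 → $58,145.77; Haddad 16,613.0774 → $16,613.08; Lindqvist 116,291.5417 → $116,291.54.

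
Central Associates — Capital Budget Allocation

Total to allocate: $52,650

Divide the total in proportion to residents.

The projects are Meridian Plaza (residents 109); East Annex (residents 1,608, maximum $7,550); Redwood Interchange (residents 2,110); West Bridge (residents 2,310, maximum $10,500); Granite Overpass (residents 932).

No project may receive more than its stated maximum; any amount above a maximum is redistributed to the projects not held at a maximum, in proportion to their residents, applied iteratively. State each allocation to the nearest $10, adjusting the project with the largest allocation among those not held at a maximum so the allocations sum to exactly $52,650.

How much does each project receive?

Combined residents = 7,069.
Proportional shares (ignoring caps): Meridian Plaza 811.83; East Annex 11,976.40; Redwood Interchange 15,715.31; West Bridge 17,204.91; Granite Overpass 6,941.55.
Capped: East Annex ($7,550), West Bridge ($10,500); balance $34,600 reallocated over remaining residents 3,151.
Shares after redistribution: Meridian Plaza 1,196.89 → $1,200; Redwood Interchange 23,169.15 → $23,170; Granite Overpass 10,233.96 → $10,230.

Meridian Plaza: $1,200 · East Annex: $7,550 · Redwood Interchange: $23,170 · West Bridge: $10,500 · Granite Overpass: $10,230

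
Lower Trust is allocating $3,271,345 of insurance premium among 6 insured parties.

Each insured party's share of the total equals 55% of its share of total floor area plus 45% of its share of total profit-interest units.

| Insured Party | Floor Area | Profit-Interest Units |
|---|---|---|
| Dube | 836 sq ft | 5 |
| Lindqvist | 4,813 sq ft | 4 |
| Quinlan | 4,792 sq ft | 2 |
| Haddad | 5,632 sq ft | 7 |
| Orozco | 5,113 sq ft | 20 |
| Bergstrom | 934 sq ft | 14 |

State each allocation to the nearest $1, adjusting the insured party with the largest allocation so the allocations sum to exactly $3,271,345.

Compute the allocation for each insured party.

Totals — floor area 22,120, profit-interest units 52.
Blended shares (55% floor area + 45% profit-interest units): Dube 0.0641; Lindqvist 0.1543; Quinlan 0.1365; Haddad 0.2006; Orozco 0.3002; Bergstrom 0.1444.
Raw shares: Dube 209,548.78; Lindqvist 504,728.06; Quinlan 446,400.49; Haddad 656,274.63; Orozco 982,085.504; Bergstrom 472,307.54.
After rounding ($1): Dube $209,549; Lindqvist $504,728; Quinlan $446,400; Haddad $656,275; Orozco $982,086; Bergstrom $472,308. Sum = $3,271,346.
Difference $3,271,345 − $3,271,346 = −$1 applied to largest allocation (Orozco): Orozco becomes $982,085.

Dube: $209,549; Lindqvist: $504,728; Quinlan: $446,400; Haddad: $656,275; Orozco: $982,085; Bergstrom: $472,308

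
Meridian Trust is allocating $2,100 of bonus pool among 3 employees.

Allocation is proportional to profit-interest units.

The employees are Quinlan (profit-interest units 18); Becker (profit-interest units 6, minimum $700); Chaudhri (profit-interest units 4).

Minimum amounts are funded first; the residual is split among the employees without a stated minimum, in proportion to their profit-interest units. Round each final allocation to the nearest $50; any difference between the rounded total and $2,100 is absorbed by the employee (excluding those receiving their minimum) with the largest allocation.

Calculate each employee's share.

Quinlan: $1,150 · Becker: $700 · Chaudhri: $250

Fund the minimums — Becker $700. Residual $1,400.
Residual split over remaining profit-interest units 22: Quinlan 1,145.45 → $1,150; Chaudhri 254.55 → $250.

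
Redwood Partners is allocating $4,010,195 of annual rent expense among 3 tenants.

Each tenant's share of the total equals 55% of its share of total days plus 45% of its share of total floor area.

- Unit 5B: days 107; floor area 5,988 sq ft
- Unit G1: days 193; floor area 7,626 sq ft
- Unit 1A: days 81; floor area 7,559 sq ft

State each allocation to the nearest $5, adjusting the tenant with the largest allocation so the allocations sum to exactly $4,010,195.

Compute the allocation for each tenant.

Unit 5B: $1,129,785; Unit G1: $1,767,245; Unit 1A: $1,113,165

Totals — days 381, floor area 21,173.
Composite weights (55% days + 45% floor area): Unit 5B 0.2817; Unit G1 0.4407; Unit 1A 0.2776.
Unrounded shares: Unit 5B 1,129,783.41; Unit G1 1,767,244.76; Unit 1A 1,113,166.82.
At nearest $5: Unit 5B $1,129,785; Unit G1 $1,767,245; Unit 1A $1,113,165. Sum = $4,010,195.
Rounded total matches; no reconciliation needed.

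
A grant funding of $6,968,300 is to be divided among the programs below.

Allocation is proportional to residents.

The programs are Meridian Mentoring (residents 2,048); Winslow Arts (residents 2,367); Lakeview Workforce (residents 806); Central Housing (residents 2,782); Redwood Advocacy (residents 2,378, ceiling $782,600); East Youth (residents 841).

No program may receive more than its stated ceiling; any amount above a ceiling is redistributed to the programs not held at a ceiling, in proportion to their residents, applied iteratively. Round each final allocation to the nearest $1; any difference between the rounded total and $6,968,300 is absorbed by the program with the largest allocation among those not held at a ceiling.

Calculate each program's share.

Residents total: 11,222.
Proportional shares (ignoring caps): Meridian Mentoring 1,271,705.44; Winslow Arts 1,469,788.46; Lakeview Workforce 500,485.64; Central Housing 1,727,482.68; Redwood Advocacy 1,476,618.91; East Youth 522,218.88.
Held at cap: Redwood Advocacy ($782,600); balance $6,185,700 reallocated over remaining residents 8,844.
Shares after redistribution: Meridian Mentoring 1,432,419.00 → $1,432,419; Winslow Arts 1,655,535.04 → $1,655,535; Lakeview Workforce 563,735.21 → $563,735; Central Housing 1,945,795.73 → $1,945,796; East Youth 588,215.03 → $588,215.

Meridian Mentoring: $1,432,419 · Winslow Arts: $1,655,535 · Lakeview Workforce: $563,735 · Central Housing: $1,945,796 · Redwood Advocacy: $782,600 · East Youth: $588,215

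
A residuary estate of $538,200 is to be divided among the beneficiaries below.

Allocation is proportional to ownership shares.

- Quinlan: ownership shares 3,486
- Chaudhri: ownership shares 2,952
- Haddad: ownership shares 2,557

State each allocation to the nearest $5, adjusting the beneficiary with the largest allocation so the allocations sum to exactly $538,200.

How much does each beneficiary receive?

Combined ownership shares = 8,995.
Unrounded shares: Quinlan 3,486/8,995 × $538,200 = 208,578.68; Chaudhri 2,952/8,995 × $538,200 = 176,627.73; Haddad 2,557/8,995 × $538,200 = 152,993.60.
At nearest $5: Quinlan $208,580; Chaudhri $176,630; Haddad $152,995. Sum = $538,205.
Difference $538,200 − $538,205 = −$5 applied to largest allocation (Quinlan): Quinlan becomes $208,575.

Quinlan: $208,575; Chaudhri: $176,630; Haddad: $152,995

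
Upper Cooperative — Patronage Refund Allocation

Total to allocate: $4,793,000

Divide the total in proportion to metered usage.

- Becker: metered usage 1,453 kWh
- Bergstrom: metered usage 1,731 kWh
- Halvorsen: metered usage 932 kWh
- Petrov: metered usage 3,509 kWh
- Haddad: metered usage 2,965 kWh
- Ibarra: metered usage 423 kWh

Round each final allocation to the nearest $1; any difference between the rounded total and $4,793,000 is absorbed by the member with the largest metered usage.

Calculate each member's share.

Total metered usage = 11,013.
Pro-rata amounts: Becker 1,453/11,013 × $4,793,000 = 632,364.39; Bergstrom 1,731/11,013 × $4,793,000 = 753,353.58; Halvorsen 932/11,013 × $4,793,000 = 405,618.45; Petrov 3,509/11,013 × $4,793,000 = 1,527,162.17; Haddad 2,965/11,013 × $4,793,000 = 1,290,406.34; Ibarra 423/11,013 × $4,793,000 = 184,095.07.
Rounded to nearest $1: Becker $632,364; Bergstrom $753,354; Halvorsen $405,618; Petrov $1,527,162; Haddad $1,290,406; Ibarra $184,095. Sum = $4,792,999.
Difference $4,793,000 − $4,792,999 = +$1 applied to largest metered usage (Petrov): Petrov becomes $1,527,163.

Becker: $632,364 · Bergstrom: $753,354 · Halvorsen: $405,618 · Petrov: $1,527,163 · Haddad: $1,290,406 · Ibarra: $184,095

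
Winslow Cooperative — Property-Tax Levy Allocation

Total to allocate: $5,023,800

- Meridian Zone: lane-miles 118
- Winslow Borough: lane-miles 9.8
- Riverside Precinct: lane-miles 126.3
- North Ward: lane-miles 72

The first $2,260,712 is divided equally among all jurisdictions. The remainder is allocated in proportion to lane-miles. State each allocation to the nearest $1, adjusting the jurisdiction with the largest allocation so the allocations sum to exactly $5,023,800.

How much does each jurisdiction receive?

Equal tier: $2,260,712 ÷ 4 = $565,178 apiece.
Remainder $2,763,088 by lane-miles (total 326.1): Meridian Zone 999,829.45 → $999,829; Winslow Borough 83,036.68 → $83,037; Riverside Precinct 1,070,156.44 → $1,070,156; North Ward 610,065.43 → $610,065.
Rounding difference +$1 on remainder applied to Riverside Precinct.
Totals: Meridian Zone $565,178 + $999,829 = $1,565,007; Winslow Borough $565,178 + $83,037 = $648,215; Riverside Precinct $565,178 + $1,070,157 = $1,635,335; North Ward $565,178 + $610,065 = $1,175,243.

Meridian Zone: $1,565,007 · Winslow Borough: $648,215 · Riverside Precinct: $1,635,335 · North Ward: $1,175,243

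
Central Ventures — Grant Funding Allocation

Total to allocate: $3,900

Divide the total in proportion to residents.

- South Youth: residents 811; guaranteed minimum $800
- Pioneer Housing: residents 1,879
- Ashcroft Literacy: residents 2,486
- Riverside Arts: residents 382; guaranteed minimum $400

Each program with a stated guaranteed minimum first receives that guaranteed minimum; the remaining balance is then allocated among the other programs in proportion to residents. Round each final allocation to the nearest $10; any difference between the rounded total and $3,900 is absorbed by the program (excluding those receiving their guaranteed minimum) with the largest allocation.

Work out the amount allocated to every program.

South Youth: $800; Pioneer Housing: $1,160; Ashcroft Literacy: $1,540; Riverside Arts: $400

Fund the minimums — South Youth $800; Riverside Arts $400. Remaining pool $2,700.
Remaining pool split over remaining residents 4,365: Pioneer Housing 1,162.27 → $1,160; Ashcroft Literacy 1,537.73 → $1,540.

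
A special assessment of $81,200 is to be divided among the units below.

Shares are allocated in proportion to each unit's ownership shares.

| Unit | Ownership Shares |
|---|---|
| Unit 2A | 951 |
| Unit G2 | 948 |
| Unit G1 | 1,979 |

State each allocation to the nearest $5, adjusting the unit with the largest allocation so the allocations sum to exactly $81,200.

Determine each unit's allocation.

Combined ownership shares = 3,878.
Unrounded shares: Unit 2A 951/3,878 × $81,200 = 19,912.64; Unit G2 948/3,878 × $81,200 = 19,849.82; Unit G1 1,979/3,878 × $81,200 = 41,437.55.
At nearest $5: Unit 2A $19,915; Unit G2 $19,850; Unit G1 $41,440. Sum = $81,205.
Difference $81,200 − $81,205 = −$5 applied to largest allocation (Unit G1): Unit G1 becomes $41,435.

Unit 2A: $19,915; Unit G2: $19,850; Unit G1: $41,435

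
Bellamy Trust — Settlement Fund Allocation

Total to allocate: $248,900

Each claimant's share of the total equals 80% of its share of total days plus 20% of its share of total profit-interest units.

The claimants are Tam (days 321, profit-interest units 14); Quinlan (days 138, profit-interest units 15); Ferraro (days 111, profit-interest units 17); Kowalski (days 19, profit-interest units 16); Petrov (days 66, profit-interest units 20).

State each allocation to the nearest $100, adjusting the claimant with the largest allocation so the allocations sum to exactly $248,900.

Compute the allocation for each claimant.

Totals — days 655, profit-interest units 82.
Combined weights (80% days + 20% profit-interest units): Tam 0.4262; Quinlan 0.2051; Ferraro 0.1770; Kowalski 0.0622; Petrov 0.1294.
Pro-rata amounts: Tam 106,083.02; Quinlan 51,058.10; Ferraro 44,064.24; Kowalski 15,489.17; Petrov 32,205.46.
Rounded to nearest $100: Tam $106,100; Quinlan $51,100; Ferraro $44,100; Kowalski $15,500; Petrov $32,200. Sum = $249,000.
Difference $248,900 − $249,000 = −$100 applied to largest allocation (Tam): Tam becomes $106,000.

Tam: $106,000 · Quinlan: $51,100 · Ferraro: $44,100 · Kowalski: $15,500 · Petrov: $32,200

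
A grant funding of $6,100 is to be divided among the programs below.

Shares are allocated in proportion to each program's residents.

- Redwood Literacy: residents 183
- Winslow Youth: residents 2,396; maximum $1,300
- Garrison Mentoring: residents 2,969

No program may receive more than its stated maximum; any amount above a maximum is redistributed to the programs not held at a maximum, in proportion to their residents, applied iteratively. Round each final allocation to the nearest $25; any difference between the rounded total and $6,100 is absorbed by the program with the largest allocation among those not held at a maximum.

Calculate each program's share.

Redwood Literacy: $275 | Winslow Youth: $1,300 | Garrison Mentoring: $4,525

Sum of residents: 5,548.
Proportional shares (ignoring caps): Redwood Literacy 201.21; Winslow Youth 2,634.39; Garrison Mentoring 3,264.40.
Held at cap: Winslow Youth ($1,300); remaining pool $4,800 reallocated over remaining residents 3,152.
Shares after redistribution: Redwood Literacy 278.68 → $275; Garrison Mentoring 4,521.32 → $4,525.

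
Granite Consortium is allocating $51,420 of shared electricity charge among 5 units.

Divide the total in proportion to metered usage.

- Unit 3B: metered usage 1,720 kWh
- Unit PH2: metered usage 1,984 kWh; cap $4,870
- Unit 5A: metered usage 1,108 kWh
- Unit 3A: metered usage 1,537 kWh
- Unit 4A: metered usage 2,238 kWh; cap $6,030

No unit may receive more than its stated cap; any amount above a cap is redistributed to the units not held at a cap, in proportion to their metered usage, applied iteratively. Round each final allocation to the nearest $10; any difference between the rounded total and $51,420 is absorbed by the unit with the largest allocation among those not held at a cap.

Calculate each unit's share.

Unit 3B: $15,960; Unit PH2: $4,870; Unit 5A: $10,290; Unit 3A: $14,270; Unit 4A: $6,030

Total metered usage = 8,587.
Unconstrained shares: Unit 3B 10,299.57; Unit PH2 11,880.43; Unit 5A 6,634.84; Unit 3A 9,203.74; Unit 4A 13,401.42.
Cap binds for Unit PH2 ($4,870), Unit 4A ($6,030); remaining pool $40,520 reallocated over remaining metered usage 4,365.
Remaining shares: Unit 3B 15,966.64 → $15,970; Unit 5A 10,285.49 → $10,290; Unit 3A 14,267.87 → $14,270.
Rounding difference −$10 applied to Unit 3B → $15,960.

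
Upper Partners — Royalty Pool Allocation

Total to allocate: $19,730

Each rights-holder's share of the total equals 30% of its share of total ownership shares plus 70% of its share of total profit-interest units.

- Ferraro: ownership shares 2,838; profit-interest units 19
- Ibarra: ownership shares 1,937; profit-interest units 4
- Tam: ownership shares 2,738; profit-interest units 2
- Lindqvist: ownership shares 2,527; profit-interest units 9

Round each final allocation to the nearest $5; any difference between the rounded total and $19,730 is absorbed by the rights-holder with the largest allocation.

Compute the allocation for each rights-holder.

Ferraro: $9,395; Ibarra: $2,765; Tam: $2,425; Lindqvist: $5,145

Totals — ownership shares 10,040, profit-interest units 34.
Combined weights (30% ownership shares + 70% profit-interest units): Ferraro 0.4760; Ibarra 0.1402; Tam 0.1230; Lindqvist 0.2608.
Pro-rata amounts: Ferraro 9,391.03; Ibarra 2,766.77; Tam 2,426.58; Lindqvist 5,145.63.
After rounding ($5): Ferraro $9,390; Ibarra $2,765; Tam $2,425; Lindqvist $5,145. Sum = $19,725.
Difference $19,730 − $19,725 = +$5 applied to largest allocation (Ferraro): Ferraro becomes $9,395.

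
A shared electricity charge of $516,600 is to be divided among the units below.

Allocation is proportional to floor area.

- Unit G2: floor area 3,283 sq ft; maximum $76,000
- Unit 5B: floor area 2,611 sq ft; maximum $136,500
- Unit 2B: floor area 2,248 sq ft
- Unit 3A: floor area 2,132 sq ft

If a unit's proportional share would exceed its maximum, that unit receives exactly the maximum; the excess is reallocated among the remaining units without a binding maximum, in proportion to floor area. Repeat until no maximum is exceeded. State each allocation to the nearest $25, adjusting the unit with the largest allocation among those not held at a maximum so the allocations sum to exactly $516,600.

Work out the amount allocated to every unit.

Floor area total: 10,274.
Proportional shares (ignoring caps): Unit G2 165,076.68; Unit 5B 131,287.00; Unit 2B 113,034.53; Unit 3A 107,201.79.
Held at cap: Unit G2 ($76,000); balance $440,600 reallocated over remaining floor area 6,991.
Held at cap: Unit 5B ($136,500); balance $304,100 reallocated over remaining floor area 4,380.
Redistributed shares: Unit 2B 156,076.89 → $156,075; Unit 3A 148,023.11 → $148,025.

Unit G2: $76,000 · Unit 5B: $136,500 · Unit 2B: $156,075 · Unit 3A: $148,025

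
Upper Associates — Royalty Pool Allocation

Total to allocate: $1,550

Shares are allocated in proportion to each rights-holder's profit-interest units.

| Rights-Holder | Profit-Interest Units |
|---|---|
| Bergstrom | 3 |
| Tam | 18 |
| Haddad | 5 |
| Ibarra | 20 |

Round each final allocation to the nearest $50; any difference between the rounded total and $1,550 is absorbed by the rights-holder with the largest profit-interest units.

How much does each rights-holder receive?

Bergstrom: $100; Tam: $600; Haddad: $150; Ibarra: $700

Combined profit-interest units = 46.
Pro-rata amounts: Bergstrom 3/46 × $1,550 = 101.09; Tam 18/46 × $1,550 = 606.52; Haddad 5/46 × $1,550 = 168.48; Ibarra 20/46 × $1,550 = 673.91.
Rounded to nearest $50: Bergstrom $100; Tam $600; Haddad $150; Ibarra $650. Sum = $1,500.
Difference $1,550 − $1,500 = +$50 applied to largest profit-interest units (Ibarra): Ibarra becomes $700.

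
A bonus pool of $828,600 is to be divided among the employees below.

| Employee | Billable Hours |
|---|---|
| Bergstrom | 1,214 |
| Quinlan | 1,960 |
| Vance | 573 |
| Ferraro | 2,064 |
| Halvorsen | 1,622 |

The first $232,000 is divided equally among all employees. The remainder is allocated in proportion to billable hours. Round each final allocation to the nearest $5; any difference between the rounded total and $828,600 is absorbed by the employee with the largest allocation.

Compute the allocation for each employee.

Bergstrom: $143,840; Quinlan: $203,715; Vance: $92,390; Ferraro: $212,065; Halvorsen: $176,590

First tranche $232,000 split equally: $46,400 each.
Remainder $596,600 by billable hours (total 7,433): Bergstrom 97,440.12 → $97,440; Quinlan 157,316.83 → $157,315; Vance 45,991.09 → $45,990; Ferraro 165,664.25 → $165,665; Halvorsen 130,187.70 → $130,190.
Totals: Bergstrom $46,400 + $97,440 = $143,840; Quinlan $46,400 + $157,315 = $203,715; Vance $46,400 + $45,990 = $92,390; Ferraro $46,400 + $165,665 = $212,065; Halvorsen $46,400 + $130,190 = $176,590.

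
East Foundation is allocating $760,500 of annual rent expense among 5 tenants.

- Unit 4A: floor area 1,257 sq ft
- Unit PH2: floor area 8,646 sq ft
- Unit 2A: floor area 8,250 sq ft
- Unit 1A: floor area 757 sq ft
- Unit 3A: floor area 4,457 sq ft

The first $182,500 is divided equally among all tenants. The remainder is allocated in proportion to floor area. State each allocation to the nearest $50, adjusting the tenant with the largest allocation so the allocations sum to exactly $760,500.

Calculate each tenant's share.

$182,500 shared equally gives $36,500 per tenant.
Remainder $578,000 by floor area (total 23,367): Unit 4A 31,092.82 → $31,100; Unit PH2 213,865.19 → $213,850; Unit 2A 204,069.84 → $204,050; Unit 1A 18,724.95 → $18,700; Unit 3A 110,247.19 → $110,250.
Rounding difference +$50 on remainder applied to Unit PH2.
Totals: Unit 4A $36,500 + $31,100 = $67,600; Unit PH2 $36,500 + $213,900 = $250,400; Unit 2A $36,500 + $204,050 = $240,550; Unit 1A $36,500 + $18,700 = $55,200; Unit 3A $36,500 + $110,250 = $146,750.

Unit 4A: $67,600 | Unit PH2: $250,400 | Unit 2A: $240,550 | Unit 1A: $55,200 | Unit 3A: $146,750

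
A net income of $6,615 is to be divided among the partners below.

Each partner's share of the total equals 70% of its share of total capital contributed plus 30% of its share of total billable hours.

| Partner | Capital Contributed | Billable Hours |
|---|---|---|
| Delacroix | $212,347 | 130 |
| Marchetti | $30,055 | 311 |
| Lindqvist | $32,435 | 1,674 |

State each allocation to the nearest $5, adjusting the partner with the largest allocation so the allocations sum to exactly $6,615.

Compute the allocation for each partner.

Capital contributed total 274,837; billable hours total 2,115.
Composite weights (70% capital contributed + 30% billable hours): Delacroix 0.5593; Marchetti 0.1207; Lindqvist 0.3201.
Pro-rata amounts: Delacroix 3,699.64; Marchetti 798.18; Lindqvist 2,117.18.
At nearest $5: Delacroix $3,700; Marchetti $800; Lindqvist $2,115. Sum = $6,615.
No rounding difference to absorb.

Delacroix: $3,700; Marchetti: $800; Lindqvist: $2,115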